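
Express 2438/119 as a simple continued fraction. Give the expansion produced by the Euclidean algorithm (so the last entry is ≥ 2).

[20; 2, 19, 3]

2438 = 20·119 + 58
119 = 2·58 + 3
58 = 19·3 + 1
3 = 3·1 + 0  (stop)
So 2438/119 = [20; 2, 19, 3].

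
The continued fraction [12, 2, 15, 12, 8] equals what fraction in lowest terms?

Using pₖ = aₖpₖ₋₁ + pₖ₋₂ and qₖ = aₖqₖ₋₁ + qₖ₋₂:
  k=0: a=12, p=12, q=1
  k=1: a=2, p=25, q=2
  k=2: a=15, p=387, q=31
  k=3: a=12, p=4669, q=374
  k=4: a=8, p=37739, q=3023

37739/3023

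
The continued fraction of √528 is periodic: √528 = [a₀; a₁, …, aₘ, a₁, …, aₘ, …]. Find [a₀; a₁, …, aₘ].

a₀ = ⌊√528⌋ = 22.
With m₀=0, d₀=1 and mₖ₊₁ = dₖaₖ − mₖ, dₖ₊₁ = (n − mₖ₊₁²)/dₖ, aₖ₊₁ = ⌊(a₀+mₖ₊₁)/dₖ₊₁⌋:
  k=1: m=22, d=44, a=1
  k=2: m=22, d=1, a=44
d=1 and a=2a₀=44 at k=2, so the next step gives (m, d) = (22, 44) again — its k=1 value — and the period has length 2.

[22; 1, 44]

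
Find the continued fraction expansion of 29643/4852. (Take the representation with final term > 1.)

[6; 9, 7, 3, 1, 1, 1, 6]

29643 = 6*4852 + 531
4852 = 9*531 + 73
531 = 7*73 + 20
73 = 3*20 + 13
20 = 1*13 + 7
13 = 1*7 + 6
7 = 1*6 + 1
6 = 6*1 + 0  (stop)
So 29643/4852 = [6; 9, 7, 3, 1, 1, 1, 6].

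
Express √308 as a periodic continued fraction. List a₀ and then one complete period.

a₀ = ⌊√308⌋ = 17.

[17; 1, 1, 4, 1, 1, 34]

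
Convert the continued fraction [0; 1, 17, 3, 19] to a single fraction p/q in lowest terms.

Fold from the inside: start with 19/1.
  3 + 1/19 = 58/19
  17 + 19/58 = 1005/58
  1 + 58/1005 = 1063/1005
  0 + 1005/1063 = 1005/1063

1005/1063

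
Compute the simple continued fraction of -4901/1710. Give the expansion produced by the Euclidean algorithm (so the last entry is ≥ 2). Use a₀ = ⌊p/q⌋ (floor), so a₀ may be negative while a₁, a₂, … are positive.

-4901 = -3*1710 + 229
1710 = 7*229 + 107
229 = 2*107 + 15
107 = 7*15 + 2
15 = 7*2 + 1
2 = 2*1 + 0  (stop)
So -4901/1710 = [-3; 7, 2, 7, 7, 2].

[-3; 7, 2, 7, 7, 2]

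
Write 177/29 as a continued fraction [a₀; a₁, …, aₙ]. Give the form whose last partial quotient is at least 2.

177 = 6*29 + 3
29 = 9*3 + 2
3 = 1*2 + 1
2 = 2*1 + 0  (stop)
So 177/29 = [6; 9, 1, 2].

[6; 9, 1, 2]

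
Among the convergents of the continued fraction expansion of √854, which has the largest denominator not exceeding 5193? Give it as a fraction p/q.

138343/4734

√854 = [29; 4, 2, 11, 4, 11, 2, 4, 58, …] (period length 8).
Convergents:
  p_0/q_0 = 29/1
  p_1/q_1 = 117/4
  p_2/q_2 = 263/9
  p_3/q_3 = 3010/103
  p_4/q_4 = 12303/421
  p_5/q_5 = 138343/4734
  p_6/q_6 = 288989/9889
q_5 = 4734 ≤ 5193 < 9889 = q_6, so the answer is 138343/4734.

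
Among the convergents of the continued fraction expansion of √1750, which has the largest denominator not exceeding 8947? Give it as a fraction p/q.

√1750 = [41; 1, 4, 1, 82, …] (period length 4).
Convergents:
  p_0/q_0 = 41/1
  p_1/q_1 = 42/1
  p_2/q_2 = 209/5
  p_3/q_3 = 251/6
  p_4/q_4 = 20791/497
  p_5/q_5 = 21042/503
  p_6/q_6 = 104959/2509
  p_7/q_7 = 126001/3012
  p_8/q_8 = 10437041/249493
q_7 = 3012 ≤ 8947 < 249493 = q_8, so the answer is 126001/3012.

126001/3012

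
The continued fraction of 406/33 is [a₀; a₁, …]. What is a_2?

406 = 12·33 + 10   →  a_0 = 12
33 = 3·10 + 3   →  a_1 = 3
10 = 3·3 + 1   →  a_2 = 3

3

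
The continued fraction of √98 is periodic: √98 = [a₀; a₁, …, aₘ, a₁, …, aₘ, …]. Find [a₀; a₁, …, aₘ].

[9; 1, 8, 1, 18]

a₀ = ⌊√98⌋ = 9.
With m₀=0, d₀=1 and mₖ₊₁ = dₖaₖ − mₖ, dₖ₊₁ = (n − mₖ₊₁²)/dₖ, aₖ₊₁ = ⌊(a₀+mₖ₊₁)/dₖ₊₁⌋:
  k=1: m=9, d=17, a=1
  k=2: m=8, d=2, a=8
  k=3: m=8, d=17, a=1
  k=4: m=9, d=1, a=18
d=1 and a=2a₀=18 at k=4, so the next step gives (m, d) = (9, 17) again — its k=1 value — and the period has length 4.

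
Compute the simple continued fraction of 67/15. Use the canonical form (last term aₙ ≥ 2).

67 = 4×15 + 7
15 = 2×7 + 1
7 = 7×1 + 0  (stop)
So 67/15 = [4; 2, 7].

[4; 2, 7]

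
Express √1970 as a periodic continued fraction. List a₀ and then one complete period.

[44; 2, 1, 1, 2, 88]

a₀ = ⌊√1970⌋ = 44.
With m₀=0, d₀=1 and mₖ₊₁ = dₖaₖ − mₖ, dₖ₊₁ = (n − mₖ₊₁²)/dₖ, aₖ₊₁ = ⌊(a₀+mₖ₊₁)/dₖ₊₁⌋:
  k=1: m=44, d=34, a=2
  k=2: m=24, d=41, a=1
  k=3: m=17, d=41, a=1
  k=4: m=24, d=34, a=2
  k=5: m=44, d=1, a=88
d=1 and a=2a₀=88 at k=5, so the next step gives (m, d) = (44, 34) again — its k=1 value — and the period has length 5.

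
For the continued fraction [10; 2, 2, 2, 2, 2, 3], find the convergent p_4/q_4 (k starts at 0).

Using pₖ = aₖpₖ₋₁ + pₖ₋₂, qₖ = aₖqₖ₋₁ + qₖ₋₂ (with p₋₁=1, p₋₂=0, q₋₁=0, q₋₂=1):
  k=0: a=10, p=10, q=1
  k=1: a=2, p=21, q=2
  k=2: a=2, p=52, q=5
  k=3: a=2, p=125, q=12
  k=4: a=2, p=302, q=29

302/29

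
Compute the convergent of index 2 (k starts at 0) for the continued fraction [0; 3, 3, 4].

3/10

Using pₖ = aₖpₖ₋₁ + pₖ₋₂, qₖ = aₖqₖ₋₁ + qₖ₋₂ (with p₋₁=1, p₋₂=0, q₋₁=0, q₋₂=1):
  k=0: a=0, p=0, q=1
  k=1: a=3, p=1, q=3
  k=2: a=3, p=3, q=10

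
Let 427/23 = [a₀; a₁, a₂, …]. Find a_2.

427 = 18·23 + 13   →  a_0 = 18
23 = 1·13 + 10   →  a_1 = 1
13 = 1·10 + 3   →  a_2 = 1

1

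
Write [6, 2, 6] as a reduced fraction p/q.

84/13

Using pₖ = aₖpₖ₋₁ + pₖ₋₂ and qₖ = aₖqₖ₋₁ + qₖ₋₂:
  k=0: a=6, p=6, q=1
  k=1: a=2, p=13, q=2
  k=2: a=6, p=84, q=13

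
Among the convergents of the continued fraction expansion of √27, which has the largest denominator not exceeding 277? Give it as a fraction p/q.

1351/260

√27 = [5; 5, 10, …] (period length 2).
Convergents:
  p_0/q_0 = 5/1
  p_1/q_1 = 26/5
  p_2/q_2 = 265/51
  p_3/q_3 = 1351/260
  p_4/q_4 = 13775/2651
q_3 = 260 ≤ 277 < 2651 = q_4, so the answer is 1351/260.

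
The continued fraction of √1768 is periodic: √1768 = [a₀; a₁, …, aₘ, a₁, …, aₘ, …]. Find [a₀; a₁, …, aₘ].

[42; 21, 84]

a₀ = ⌊√1768⌋ = 42.
With m₀=0, d₀=1 and mₖ₊₁ = dₖaₖ − mₖ, dₖ₊₁ = (n − mₖ₊₁²)/dₖ, aₖ₊₁ = ⌊(a₀+mₖ₊₁)/dₖ₊₁⌋:
  k=1: m=42, d=4, a=21
  k=2: m=42, d=1, a=84
d=1 and a=2a₀=84 at k=2, so the next step gives (m, d) = (42, 4) again — its k=1 value — and the period has length 2.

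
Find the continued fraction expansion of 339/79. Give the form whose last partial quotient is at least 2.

339 = 4·79 + 23
79 = 3·23 + 10
23 = 2·10 + 3
10 = 3·3 + 1
3 = 3·1 + 0  (stop)
So 339/79 = [4; 3, 2, 3, 3].

[4; 3, 2, 3, 3]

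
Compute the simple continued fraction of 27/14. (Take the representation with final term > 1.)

[1; 1, 13]

27 = 1*14 + 13
14 = 1*13 + 1
13 = 13*1 + 0  (stop)
So 27/14 = [1; 1, 13].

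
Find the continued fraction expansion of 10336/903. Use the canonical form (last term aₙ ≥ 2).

10336 = 11*903 + 403
903 = 2*403 + 97
403 = 4*97 + 15
97 = 6*15 + 7
15 = 2*7 + 1
7 = 7*1 + 0  (stop)
So 10336/903 = [11; 2, 4, 6, 2, 7].

[11; 2, 4, 6, 2, 7]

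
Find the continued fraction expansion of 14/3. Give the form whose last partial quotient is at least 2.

14 = 4·3 + 2
3 = 1·2 + 1
2 = 2·1 + 0  (stop)
So 14/3 = [4; 1, 2].

[4; 1, 2]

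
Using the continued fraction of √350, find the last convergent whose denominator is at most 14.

131/7

√350 = [18; 1, 2, 2, 2, 1, 36, …] (period length 6).
Convergents:
  p_0/q_0 = 18/1
  p_1/q_1 = 19/1
  p_2/q_2 = 56/3
  p_3/q_3 = 131/7
  p_4/q_4 = 318/17
q_3 = 7 ≤ 14 < 17 = q_4, so the answer is 131/7.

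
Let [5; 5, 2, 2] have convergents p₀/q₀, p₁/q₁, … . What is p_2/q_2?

57/11

Using pₖ = aₖpₖ₋₁ + pₖ₋₂, qₖ = aₖqₖ₋₁ + qₖ₋₂ (with p₋₁=1, p₋₂=0, q₋₁=0, q₋₂=1):
  k=0: a=5, p=5, q=1
  k=1: a=5, p=26, q=5
  k=2: a=2, p=57, q=11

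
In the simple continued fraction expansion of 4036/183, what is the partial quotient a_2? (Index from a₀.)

3

4036 = 22·183 + 10   →  a_0 = 22
183 = 18·10 + 3   →  a_1 = 18
10 = 3·3 + 1   →  a_2 = 3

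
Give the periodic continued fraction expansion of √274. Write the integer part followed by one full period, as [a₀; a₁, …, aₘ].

a₀ = ⌊√274⌋ = 16.
With m₀=0, d₀=1 and mₖ₊₁ = dₖaₖ − mₖ, dₖ₊₁ = (n − mₖ₊₁²)/dₖ, aₖ₊₁ = ⌊(a₀+mₖ₊₁)/dₖ₊₁⌋:
  k=1: m=16, d=18, a=1
  k=2: m=2, d=15, a=1
  k=3: m=13, d=7, a=4
  k=4: m=15, d=7, a=4
  k=5: m=13, d=15, a=1
  k=6: m=2, d=18, a=1
  k=7: m=16, d=1, a=32
d=1 and a=2a₀=32 at k=7, so the next step gives (m, d) = (16, 18) again — its k=1 value — and the period has length 7.

[16; 1, 1, 4, 4, 1, 1, 32]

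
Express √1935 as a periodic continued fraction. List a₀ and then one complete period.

a₀ = ⌊√1935⌋ = 43.
With m₀=0, d₀=1 and mₖ₊₁ = dₖaₖ − mₖ, dₖ₊₁ = (n − mₖ₊₁²)/dₖ, aₖ₊₁ = ⌊(a₀+mₖ₊₁)/dₖ₊₁⌋:
  k=1: m=43, d=86, a=1
  k=2: m=43, d=1, a=86
d=1 and a=2a₀=86 at k=2, so the next step gives (m, d) = (43, 86) again — its k=1 value — and the period has length 2.

[43; 1, 86]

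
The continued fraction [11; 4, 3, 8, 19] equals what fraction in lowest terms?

Using pₖ = aₖpₖ₋₁ + pₖ₋₂ and qₖ = aₖqₖ₋₁ + qₖ₋₂:
  k=0: a=11, p=11, q=1
  k=1: a=4, p=45, q=4
  k=2: a=3, p=146, q=13
  k=3: a=8, p=1213, q=108
  k=4: a=19, p=23193, q=2065

23193/2065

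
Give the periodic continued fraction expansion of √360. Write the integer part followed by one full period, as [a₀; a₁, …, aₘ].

a₀ = ⌊√360⌋ = 18.
With m₀=0, d₀=1 and mₖ₊₁ = dₖaₖ − mₖ, dₖ₊₁ = (n − mₖ₊₁²)/dₖ, aₖ₊₁ = ⌊(a₀+mₖ₊₁)/dₖ₊₁⌋:
  k=1: m=18, d=36, a=1
  k=2: m=18, d=1, a=36
d=1 and a=2a₀=36 at k=2, so the next step gives (m, d) = (18, 36) again — its k=1 value — and the period has length 2.

[18; 1, 36]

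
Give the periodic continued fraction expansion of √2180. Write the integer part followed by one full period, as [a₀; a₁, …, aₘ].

a₀ = ⌊√2180⌋ = 46.

[46; 1, 2, 4, 2, 1, 92]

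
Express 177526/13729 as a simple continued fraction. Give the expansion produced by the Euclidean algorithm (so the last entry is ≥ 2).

[12; 1, 13, 2, 3, 2, 3, 17]

177526 = 12×13729 + 12778
13729 = 1×12778 + 951
12778 = 13×951 + 415
951 = 2×415 + 121
415 = 3×121 + 52
121 = 2×52 + 17
52 = 3×17 + 1
17 = 17×1 + 0  (stop)
So 177526/13729 = [12; 1, 13, 2, 3, 2, 3, 17].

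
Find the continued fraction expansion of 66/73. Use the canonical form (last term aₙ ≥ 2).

66 = 0×73 + 66
73 = 1×66 + 7
66 = 9×7 + 3
7 = 2×3 + 1
3 = 3×1 + 0  (stop)
So 66/73 = [0; 1, 9, 2, 3].

[0; 1, 9, 2, 3]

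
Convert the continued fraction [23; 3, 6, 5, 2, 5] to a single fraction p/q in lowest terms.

Using pₖ = aₖpₖ₋₁ + pₖ₋₂ and qₖ = aₖqₖ₋₁ + qₖ₋₂:
  k=0: a=23, p=23, q=1
  k=1: a=3, p=70, q=3
  k=2: a=6, p=443, q=19
  k=3: a=5, p=2285, q=98
  k=4: a=2, p=5013, q=215
  k=5: a=5, p=27350, q=1173

27350/1173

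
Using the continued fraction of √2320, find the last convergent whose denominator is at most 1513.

27792/577

√2320 = [48; 6, 96, …] (period length 2).
Convergents:
  p_0/q_0 = 48/1
  p_1/q_1 = 289/6
  p_2/q_2 = 27792/577
  p_3/q_3 = 167041/3468
q_2 = 577 ≤ 1513 < 3468 = q_3, so the answer is 27792/577.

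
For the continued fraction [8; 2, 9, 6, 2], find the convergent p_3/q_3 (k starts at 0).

983/116

Using pₖ = aₖpₖ₋₁ + pₖ₋₂, qₖ = aₖqₖ₋₁ + qₖ₋₂ (with p₋₁=1, p₋₂=0, q₋₁=0, q₋₂=1):
  k=0: a=8, p=8, q=1
  k=1: a=2, p=17, q=2
  k=2: a=9, p=161, q=19
  k=3: a=6, p=983, q=116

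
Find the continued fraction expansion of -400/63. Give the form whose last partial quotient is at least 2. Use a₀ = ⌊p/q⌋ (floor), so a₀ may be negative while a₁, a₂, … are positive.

[-7; 1, 1, 1, 6, 3]

-400 = -7×63 + 41
63 = 1×41 + 22
41 = 1×22 + 19
22 = 1×19 + 3
19 = 6×3 + 1
3 = 3×1 + 0  (stop)
So -400/63 = [-7; 1, 1, 1, 6, 3].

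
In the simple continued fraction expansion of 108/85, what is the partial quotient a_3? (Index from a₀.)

2

108 = 1·85 + 23   →  a_0 = 1
85 = 3·23 + 16   →  a_1 = 3
23 = 1·16 + 7   →  a_2 = 1
16 = 2·7 + 2   →  a_3 = 2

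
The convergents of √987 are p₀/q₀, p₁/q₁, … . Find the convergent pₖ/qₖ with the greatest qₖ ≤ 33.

√987 = [31; 2, 2, 2, 62, …] (period length 4).
Convergents:
  p_0/q_0 = 31/1
  p_1/q_1 = 63/2
  p_2/q_2 = 157/5
  p_3/q_3 = 377/12
  p_4/q_4 = 23531/749
q_3 = 12 ≤ 33 < 749 = q_4, so the answer is 377/12.

377/12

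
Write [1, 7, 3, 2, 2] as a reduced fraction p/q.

141/124

Fold from the inside: start with 2/1.
  2 + 1/2 = 5/2
  3 + 2/5 = 17/5
  7 + 5/17 = 124/17
  1 + 17/124 = 141/124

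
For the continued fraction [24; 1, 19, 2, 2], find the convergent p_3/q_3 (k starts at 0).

Using pₖ = aₖpₖ₋₁ + pₖ₋₂, qₖ = aₖqₖ₋₁ + qₖ₋₂ (with p₋₁=1, p₋₂=0, q₋₁=0, q₋₂=1):
  k=0: a=24, p=24, q=1
  k=1: a=1, p=25, q=1
  k=2: a=19, p=499, q=20
  k=3: a=2, p=1023, q=41

1023/41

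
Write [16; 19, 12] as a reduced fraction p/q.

Fold from the inside: start with 12/1.
  19 + 1/12 = 229/12
  16 + 12/229 = 3676/229

3676/229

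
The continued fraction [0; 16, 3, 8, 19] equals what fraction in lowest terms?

478/7801

Using pₖ = aₖpₖ₋₁ + pₖ₋₂ and qₖ = aₖqₖ₋₁ + qₖ₋₂:
  k=0: a=0, p=0, q=1
  k=1: a=16, p=1, q=16
  k=2: a=3, p=3, q=49
  k=3: a=8, p=25, q=408
  k=4: a=19, p=478, q=7801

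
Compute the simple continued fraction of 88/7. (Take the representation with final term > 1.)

88 = 12×7 + 4
7 = 1×4 + 3
4 = 1×3 + 1
3 = 3×1 + 0  (stop)
So 88/7 = [12; 1, 1, 3].

[12; 1, 1, 3]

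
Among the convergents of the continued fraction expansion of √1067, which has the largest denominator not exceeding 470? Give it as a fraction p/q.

√1067 = [32; 1, 1, 1, 64, …] (period length 4).
Convergents:
  p_0/q_0 = 32/1
  p_1/q_1 = 33/1
  p_2/q_2 = 65/2
  p_3/q_3 = 98/3
  p_4/q_4 = 6337/194
  p_5/q_5 = 6435/197
  p_6/q_6 = 12772/391
  p_7/q_7 = 19207/588
q_6 = 391 ≤ 470 < 588 = q_7, so the answer is 12772/391.

12772/391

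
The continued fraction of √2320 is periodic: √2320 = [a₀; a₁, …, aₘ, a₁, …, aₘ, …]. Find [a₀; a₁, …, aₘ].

a₀ = ⌊√2320⌋ = 48.
With m₀=0, d₀=1 and mₖ₊₁ = dₖaₖ − mₖ, dₖ₊₁ = (n − mₖ₊₁²)/dₖ, aₖ₊₁ = ⌊(a₀+mₖ₊₁)/dₖ₊₁⌋:
  k=1: m=48, d=16, a=6
  k=2: m=48, d=1, a=96
d=1 and a=2a₀=96 at k=2, so the next step gives (m, d) = (48, 16) again — its k=1 value — and the period has length 2.

[48; 6, 96]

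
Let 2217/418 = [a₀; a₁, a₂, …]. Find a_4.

3

2217 = 5·418 + 127   →  a_0 = 5
418 = 3·127 + 37   →  a_1 = 3
127 = 3·37 + 16   →  a_2 = 3
37 = 2·16 + 5   →  a_3 = 2
16 = 3·5 + 1   →  a_4 = 3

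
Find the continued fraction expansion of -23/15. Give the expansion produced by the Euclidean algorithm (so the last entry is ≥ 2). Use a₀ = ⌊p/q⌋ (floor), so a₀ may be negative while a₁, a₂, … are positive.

-23 = -2·15 + 7
15 = 2·7 + 1
7 = 7·1 + 0  (stop)
So -23/15 = [-2; 2, 7].

[-2; 2, 7]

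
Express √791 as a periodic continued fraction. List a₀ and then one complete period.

[28; 8, 56]

a₀ = ⌊√791⌋ = 28.
With m₀=0, d₀=1 and mₖ₊₁ = dₖaₖ − mₖ, dₖ₊₁ = (n − mₖ₊₁²)/dₖ, aₖ₊₁ = ⌊(a₀+mₖ₊₁)/dₖ₊₁⌋:
  k=1: m=28, d=7, a=8
  k=2: m=28, d=1, a=56
d=1 and a=2a₀=56 at k=2, so the next step gives (m, d) = (28, 7) again — its k=1 value — and the period has length 2.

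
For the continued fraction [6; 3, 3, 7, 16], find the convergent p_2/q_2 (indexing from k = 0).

Using pₖ = aₖpₖ₋₁ + pₖ₋₂, qₖ = aₖqₖ₋₁ + qₖ₋₂ (with p₋₁=1, p₋₂=0, q₋₁=0, q₋₂=1):
  k=0: a=6, p=6, q=1
  k=1: a=3, p=19, q=3
  k=2: a=3, p=63, q=10

63/10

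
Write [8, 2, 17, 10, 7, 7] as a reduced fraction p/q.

151429/17845

Using pₖ = aₖpₖ₋₁ + pₖ₋₂ and qₖ = aₖqₖ₋₁ + qₖ₋₂:
  k=0: a=8, p=8, q=1
  k=1: a=2, p=17, q=2
  k=2: a=17, p=297, q=35
  k=3: a=10, p=2987, q=352
  k=4: a=7, p=21206, q=2499
  k=5: a=7, p=151429, q=17845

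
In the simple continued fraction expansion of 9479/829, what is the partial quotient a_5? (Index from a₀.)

9479 = 11·829 + 360   →  a_0 = 11
829 = 2·360 + 109   →  a_1 = 2
360 = 3·109 + 33   →  a_2 = 3
109 = 3·33 + 10   →  a_3 = 3
33 = 3·10 + 3   →  a_4 = 3
10 = 3·3 + 1   →  a_5 = 3

3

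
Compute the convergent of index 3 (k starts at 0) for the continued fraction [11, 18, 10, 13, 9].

26212/2371

Using pₖ = aₖpₖ₋₁ + pₖ₋₂, qₖ = aₖqₖ₋₁ + qₖ₋₂ (with p₋₁=1, p₋₂=0, q₋₁=0, q₋₂=1):
  k=0: a=11, p=11, q=1
  k=1: a=18, p=199, q=18
  k=2: a=10, p=2001, q=181
  k=3: a=13, p=26212, q=2371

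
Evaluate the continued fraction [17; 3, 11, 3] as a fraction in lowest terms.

Using pₖ = aₖpₖ₋₁ + pₖ₋₂ and qₖ = aₖqₖ₋₁ + qₖ₋₂:
  k=0: a=17, p=17, q=1
  k=1: a=3, p=52, q=3
  k=2: a=11, p=589, q=34
  k=3: a=3, p=1819, q=105

1819/105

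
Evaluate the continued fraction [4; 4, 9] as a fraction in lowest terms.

Using pₖ = aₖpₖ₋₁ + pₖ₋₂ and qₖ = aₖqₖ₋₁ + qₖ₋₂:
  k=0: a=4, p=4, q=1
  k=1: a=4, p=17, q=4
  k=2: a=9, p=157, q=37

157/37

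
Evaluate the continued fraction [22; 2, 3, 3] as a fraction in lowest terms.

516/23

Using pₖ = aₖpₖ₋₁ + pₖ₋₂ and qₖ = aₖqₖ₋₁ + qₖ₋₂:
  k=0: a=22, p=22, q=1
  k=1: a=2, p=45, q=2
  k=2: a=3, p=157, q=7
  k=3: a=3, p=516, q=23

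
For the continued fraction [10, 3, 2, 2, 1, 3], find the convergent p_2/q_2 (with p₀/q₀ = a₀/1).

Using pₖ = aₖpₖ₋₁ + pₖ₋₂, qₖ = aₖqₖ₋₁ + qₖ₋₂ (with p₋₁=1, p₋₂=0, q₋₁=0, q₋₂=1):
  k=0: a=10, p=10, q=1
  k=1: a=3, p=31, q=3
  k=2: a=2, p=72, q=7

72/7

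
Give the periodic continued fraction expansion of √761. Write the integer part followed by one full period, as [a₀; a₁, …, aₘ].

[27; 1, 1, 2, 2, 1, 1, 54]

a₀ = ⌊√761⌋ = 27.
With m₀=0, d₀=1 and mₖ₊₁ = dₖaₖ − mₖ, dₖ₊₁ = (n − mₖ₊₁²)/dₖ, aₖ₊₁ = ⌊(a₀+mₖ₊₁)/dₖ₊₁⌋:
  k=1: m=27, d=32, a=1
  k=2: m=5, d=23, a=1
  k=3: m=18, d=19, a=2
  k=4: m=20, d=19, a=2
  k=5: m=18, d=23, a=1
  k=6: m=5, d=32, a=1
  k=7: m=27, d=1, a=54
d=1 and a=2a₀=54 at k=7, so the next step gives (m, d) = (27, 32) again — its k=1 value — and the period has length 7.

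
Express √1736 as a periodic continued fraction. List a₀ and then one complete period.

[41; 1, 1, 1, 82]

a₀ = ⌊√1736⌋ = 41.
With m₀=0, d₀=1 and mₖ₊₁ = dₖaₖ − mₖ, dₖ₊₁ = (n − mₖ₊₁²)/dₖ, aₖ₊₁ = ⌊(a₀+mₖ₊₁)/dₖ₊₁⌋:
  k=1: m=41, d=55, a=1
  k=2: m=14, d=28, a=1
  k=3: m=14, d=55, a=1
  k=4: m=41, d=1, a=82
d=1 and a=2a₀=82 at k=4, so the next step gives (m, d) = (41, 55) again — its k=1 value — and the period has length 4.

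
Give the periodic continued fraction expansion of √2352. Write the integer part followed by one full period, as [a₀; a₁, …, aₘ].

a₀ = ⌊√2352⌋ = 48.
With m₀=0, d₀=1 and mₖ₊₁ = dₖaₖ − mₖ, dₖ₊₁ = (n − mₖ₊₁²)/dₖ, aₖ₊₁ = ⌊(a₀+mₖ₊₁)/dₖ₊₁⌋:
  k=1: m=48, d=48, a=2
  k=2: m=48, d=1, a=96
d=1 and a=2a₀=96 at k=2, so the next step gives (m, d) = (48, 48) again — its k=1 value — and the period has length 2.

[48; 2, 96]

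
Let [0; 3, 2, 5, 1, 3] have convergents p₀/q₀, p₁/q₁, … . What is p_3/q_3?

Using pₖ = aₖpₖ₋₁ + pₖ₋₂, qₖ = aₖqₖ₋₁ + qₖ₋₂ (with p₋₁=1, p₋₂=0, q₋₁=0, q₋₂=1):
  k=0: a=0, p=0, q=1
  k=1: a=3, p=1, q=3
  k=2: a=2, p=2, q=7
  k=3: a=5, p=11, q=38

11/38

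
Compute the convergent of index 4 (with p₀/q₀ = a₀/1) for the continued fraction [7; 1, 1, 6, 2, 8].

Using pₖ = aₖpₖ₋₁ + pₖ₋₂, qₖ = aₖqₖ₋₁ + qₖ₋₂ (with p₋₁=1, p₋₂=0, q₋₁=0, q₋₂=1):
  k=0: a=7, p=7, q=1
  k=1: a=1, p=8, q=1
  k=2: a=1, p=15, q=2
  k=3: a=6, p=98, q=13
  k=4: a=2, p=211, q=28

211/28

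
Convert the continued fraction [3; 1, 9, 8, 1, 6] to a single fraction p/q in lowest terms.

2446/627

Fold from the inside: start with 6/1.
  1 + 1/6 = 7/6
  8 + 6/7 = 62/7
  9 + 7/62 = 565/62
  1 + 62/565 = 627/565
  3 + 565/627 = 2446/627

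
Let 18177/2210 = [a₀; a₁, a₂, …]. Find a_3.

18177 = 8·2210 + 497   →  a_0 = 8
2210 = 4·497 + 222   →  a_1 = 4
497 = 2·222 + 53   →  a_2 = 2
222 = 4·53 + 10   →  a_3 = 4

4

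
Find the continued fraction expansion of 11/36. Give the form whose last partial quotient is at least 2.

[0; 3, 3, 1, 2]

11 = 0×36 + 11
36 = 3×11 + 3
11 = 3×3 + 2
3 = 1×2 + 1
2 = 2×1 + 0  (stop)
So 11/36 = [0; 3, 3, 1, 2].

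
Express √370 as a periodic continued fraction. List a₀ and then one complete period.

[19; 4, 4, 38]

a₀ = ⌊√370⌋ = 19.
With m₀=0, d₀=1 and mₖ₊₁ = dₖaₖ − mₖ, dₖ₊₁ = (n − mₖ₊₁²)/dₖ, aₖ₊₁ = ⌊(a₀+mₖ₊₁)/dₖ₊₁⌋:
  k=1: m=19, d=9, a=4
  k=2: m=17, d=9, a=4
  k=3: m=19, d=1, a=38
d=1 and a=2a₀=38 at k=3, so the next step gives (m, d) = (19, 9) again — its k=1 value — and the period has length 3.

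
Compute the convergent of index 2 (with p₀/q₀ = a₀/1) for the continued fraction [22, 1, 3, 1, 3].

Using pₖ = aₖpₖ₋₁ + pₖ₋₂, qₖ = aₖqₖ₋₁ + qₖ₋₂ (with p₋₁=1, p₋₂=0, q₋₁=0, q₋₂=1):
  k=0: a=22, p=22, q=1
  k=1: a=1, p=23, q=1
  k=2: a=3, p=91, q=4

91/4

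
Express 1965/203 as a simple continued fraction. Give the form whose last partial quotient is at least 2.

1965 = 9×203 + 138
203 = 1×138 + 65
138 = 2×65 + 8
65 = 8×8 + 1
8 = 8×1 + 0  (stop)
So 1965/203 = [9; 1, 2, 8, 8].

[9; 1, 2, 8, 8]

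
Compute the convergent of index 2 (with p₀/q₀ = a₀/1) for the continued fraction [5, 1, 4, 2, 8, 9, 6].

29/5

Using pₖ = aₖpₖ₋₁ + pₖ₋₂, qₖ = aₖqₖ₋₁ + qₖ₋₂ (with p₋₁=1, p₋₂=0, q₋₁=0, q₋₂=1):
  k=0: a=5, p=5, q=1
  k=1: a=1, p=6, q=1
  k=2: a=4, p=29, q=5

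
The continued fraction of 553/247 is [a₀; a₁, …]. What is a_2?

5

553 = 2·247 + 59   →  a_0 = 2
247 = 4·59 + 11   →  a_1 = 4
59 = 5·11 + 4   →  a_2 = 5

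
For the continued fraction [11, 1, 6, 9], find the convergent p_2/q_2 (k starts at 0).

83/7

Using pₖ = aₖpₖ₋₁ + pₖ₋₂, qₖ = aₖqₖ₋₁ + qₖ₋₂ (with p₋₁=1, p₋₂=0, q₋₁=0, q₋₂=1):
  k=0: a=11, p=11, q=1
  k=1: a=1, p=12, q=1
  k=2: a=6, p=83, q=7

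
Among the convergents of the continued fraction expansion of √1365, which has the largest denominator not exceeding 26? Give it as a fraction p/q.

665/18

√1365 = [36; 1, 17, 2, 17, 1, 72, …] (period length 6).
Convergents:
  p_0/q_0 = 36/1
  p_1/q_1 = 37/1
  p_2/q_2 = 665/18
  p_3/q_3 = 1367/37
q_2 = 18 ≤ 26 < 37 = q_3, so the answer is 665/18.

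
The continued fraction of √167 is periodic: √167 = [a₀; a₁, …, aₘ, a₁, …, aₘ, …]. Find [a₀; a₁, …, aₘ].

a₀ = ⌊√167⌋ = 12.
With m₀=0, d₀=1 and mₖ₊₁ = dₖaₖ − mₖ, dₖ₊₁ = (n − mₖ₊₁²)/dₖ, aₖ₊₁ = ⌊(a₀+mₖ₊₁)/dₖ₊₁⌋:
  k=1: m=12, d=23, a=1
  k=2: m=11, d=2, a=11
  k=3: m=11, d=23, a=1
  k=4: m=12, d=1, a=24
d=1 and a=2a₀=24 at k=4, so the next step gives (m, d) = (12, 23) again — its k=1 value — and the period has length 4.

[12; 1, 11, 1, 24]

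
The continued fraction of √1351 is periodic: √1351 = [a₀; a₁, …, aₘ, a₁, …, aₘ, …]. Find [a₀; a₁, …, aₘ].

a₀ = ⌊√1351⌋ = 36.
With m₀=0, d₀=1 and mₖ₊₁ = dₖaₖ − mₖ, dₖ₊₁ = (n − mₖ₊₁²)/dₖ, aₖ₊₁ = ⌊(a₀+mₖ₊₁)/dₖ₊₁⌋:
  k=1: m=36, d=55, a=1
  k=2: m=19, d=18, a=3
  k=3: m=35, d=7, a=10
  k=4: m=35, d=18, a=3
  k=5: m=19, d=55, a=1
  k=6: m=36, d=1, a=72
d=1 and a=2a₀=72 at k=6, so the next step gives (m, d) = (36, 55) again — its k=1 value — and the period has length 6.

[36; 1, 3, 10, 3, 1, 72]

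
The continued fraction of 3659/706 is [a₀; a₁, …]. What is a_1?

5

3659 = 5·706 + 129   →  a_0 = 5
706 = 5·129 + 61   →  a_1 = 5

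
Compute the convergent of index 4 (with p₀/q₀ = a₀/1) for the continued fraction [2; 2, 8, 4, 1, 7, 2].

Using pₖ = aₖpₖ₋₁ + pₖ₋₂, qₖ = aₖqₖ₋₁ + qₖ₋₂ (with p₋₁=1, p₋₂=0, q₋₁=0, q₋₂=1):
  k=0: a=2, p=2, q=1
  k=1: a=2, p=5, q=2
  k=2: a=8, p=42, q=17
  k=3: a=4, p=173, q=70
  k=4: a=1, p=215, q=87

215/87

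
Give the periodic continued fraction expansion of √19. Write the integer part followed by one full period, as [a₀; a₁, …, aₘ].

a₀ = ⌊√19⌋ = 4.
With m₀=0, d₀=1 and mₖ₊₁ = dₖaₖ − mₖ, dₖ₊₁ = (n − mₖ₊₁²)/dₖ, aₖ₊₁ = ⌊(a₀+mₖ₊₁)/dₖ₊₁⌋:
  k=1: m=4, d=3, a=2
  k=2: m=2, d=5, a=1
  k=3: m=3, d=2, a=3
  k=4: m=3, d=5, a=1
  k=5: m=2, d=3, a=2
  k=6: m=4, d=1, a=8
d=1 and a=2a₀=8 at k=6, so the next step gives (m, d) = (4, 3) again — its k=1 value — and the period has length 6.

[4; 2, 1, 3, 1, 2, 8]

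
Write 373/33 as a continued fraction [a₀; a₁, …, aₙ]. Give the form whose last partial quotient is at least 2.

373 = 11*33 + 10
33 = 3*10 + 3
10 = 3*3 + 1
3 = 3*1 + 0  (stop)
So 373/33 = [11; 3, 3, 3].

[11; 3, 3, 3]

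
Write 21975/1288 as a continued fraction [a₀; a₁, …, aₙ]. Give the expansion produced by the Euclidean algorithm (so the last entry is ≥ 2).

21975 = 17·1288 + 79
1288 = 16·79 + 24
79 = 3·24 + 7
24 = 3·7 + 3
7 = 2·3 + 1
3 = 3·1 + 0  (stop)
So 21975/1288 = [17; 16, 3, 3, 2, 3].

[17; 16, 3, 3, 2, 3]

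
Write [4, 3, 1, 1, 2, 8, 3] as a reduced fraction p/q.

Fold from the inside: start with 3/1.
  8 + 1/3 = 25/3
  2 + 3/25 = 53/25
  1 + 25/53 = 78/53
  1 + 53/78 = 131/78
  3 + 78/131 = 471/131
  4 + 131/471 = 2015/471

2015/471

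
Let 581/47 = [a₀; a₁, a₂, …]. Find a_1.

581 = 12·47 + 17   →  a_0 = 12
47 = 2·17 + 13   →  a_1 = 2

2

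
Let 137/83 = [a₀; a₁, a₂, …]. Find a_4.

137 = 1·83 + 54   →  a_0 = 1
83 = 1·54 + 29   →  a_1 = 1
54 = 1·29 + 25   →  a_2 = 1
29 = 1·25 + 4   →  a_3 = 1
25 = 6·4 + 1   →  a_4 = 6

6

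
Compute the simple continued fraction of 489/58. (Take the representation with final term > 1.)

489 = 8·58 + 25
58 = 2·25 + 8
25 = 3·8 + 1
8 = 8·1 + 0  (stop)
So 489/58 = [8; 2, 3, 8].

[8; 2, 3, 8]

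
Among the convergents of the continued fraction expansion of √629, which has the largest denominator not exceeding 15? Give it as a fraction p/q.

√629 = [25; 12, 1, 1, 12, 50, …] (period length 5).
Convergents:
  p_0/q_0 = 25/1
  p_1/q_1 = 301/12
  p_2/q_2 = 326/13
  p_3/q_3 = 627/25
q_2 = 13 ≤ 15 < 25 = q_3, so the answer is 326/13.

326/13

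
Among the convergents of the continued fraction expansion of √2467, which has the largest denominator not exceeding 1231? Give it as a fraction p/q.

22202/447

√2467 = [49; 1, 2, 49, 2, 1, 98, …] (period length 6).
Convergents:
  p_0/q_0 = 49/1
  p_1/q_1 = 50/1
  p_2/q_2 = 149/3
  p_3/q_3 = 7351/148
  p_4/q_4 = 14851/299
  p_5/q_5 = 22202/447
  p_6/q_6 = 2190647/44105
q_5 = 447 ≤ 1231 < 44105 = q_6, so the answer is 22202/447.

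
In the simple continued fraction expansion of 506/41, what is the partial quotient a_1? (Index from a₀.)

2

506 = 12·41 + 14   →  a_0 = 12
41 = 2·14 + 13   →  a_1 = 2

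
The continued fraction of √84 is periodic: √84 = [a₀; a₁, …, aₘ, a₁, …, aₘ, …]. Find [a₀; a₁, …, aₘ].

a₀ = ⌊√84⌋ = 9.

[9; 6, 18]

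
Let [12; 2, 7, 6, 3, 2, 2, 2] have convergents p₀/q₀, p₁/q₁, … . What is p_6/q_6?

Using pₖ = aₖpₖ₋₁ + pₖ₋₂, qₖ = aₖqₖ₋₁ + qₖ₋₂ (with p₋₁=1, p₋₂=0, q₋₁=0, q₋₂=1):
  k=0: a=12, p=12, q=1
  k=1: a=2, p=25, q=2
  k=2: a=7, p=187, q=15
  k=3: a=6, p=1147, q=92
  k=4: a=3, p=3628, q=291
  k=5: a=2, p=8403, q=674
  k=6: a=2, p=20434, q=1639

20434/1639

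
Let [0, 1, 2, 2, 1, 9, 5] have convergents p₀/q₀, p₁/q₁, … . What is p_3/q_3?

5/7

Using pₖ = aₖpₖ₋₁ + pₖ₋₂, qₖ = aₖqₖ₋₁ + qₖ₋₂ (with p₋₁=1, p₋₂=0, q₋₁=0, q₋₂=1):
  k=0: a=0, p=0, q=1
  k=1: a=1, p=1, q=1
  k=2: a=2, p=2, q=3
  k=3: a=2, p=5, q=7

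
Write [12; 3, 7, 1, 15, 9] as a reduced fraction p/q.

Fold from the inside: start with 9/1.
  15 + 1/9 = 136/9
  1 + 9/136 = 145/136
  7 + 136/145 = 1151/145
  3 + 145/1151 = 3598/1151
  12 + 1151/3598 = 44327/3598

44327/3598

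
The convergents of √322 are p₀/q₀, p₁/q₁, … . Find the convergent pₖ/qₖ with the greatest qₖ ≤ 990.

11610/647

√322 = [17; 1, 16, 1, 34, …] (period length 4).
Convergents:
  p_0/q_0 = 17/1
  p_1/q_1 = 18/1
  p_2/q_2 = 305/17
  p_3/q_3 = 323/18
  p_4/q_4 = 11287/629
  p_5/q_5 = 11610/647
  p_6/q_6 = 197047/10981
q_5 = 647 ≤ 990 < 10981 = q_6, so the answer is 11610/647.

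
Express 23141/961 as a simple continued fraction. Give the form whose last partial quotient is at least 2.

23141 = 24·961 + 77
961 = 12·77 + 37
77 = 2·37 + 3
37 = 12·3 + 1
3 = 3·1 + 0  (stop)
So 23141/961 = [24; 12, 2, 12, 3].

[24; 12, 2, 12, 3]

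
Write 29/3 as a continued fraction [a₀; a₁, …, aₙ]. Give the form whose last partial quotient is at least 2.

29 = 9×3 + 2
3 = 1×2 + 1
2 = 2×1 + 0  (stop)
So 29/3 = [9; 1, 2].

[9; 1, 2]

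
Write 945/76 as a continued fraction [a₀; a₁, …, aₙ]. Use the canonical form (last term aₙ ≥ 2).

945 = 12*76 + 33
76 = 2*33 + 10
33 = 3*10 + 3
10 = 3*3 + 1
3 = 3*1 + 0  (stop)
So 945/76 = [12; 2, 3, 3, 3].

[12; 2, 3, 3, 3]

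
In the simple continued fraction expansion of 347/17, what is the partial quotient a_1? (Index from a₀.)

347 = 20·17 + 7   →  a_0 = 20
17 = 2·7 + 3   →  a_1 = 2

2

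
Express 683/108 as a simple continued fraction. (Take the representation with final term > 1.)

[6; 3, 11, 1, 2]

683 = 6*108 + 35
108 = 3*35 + 3
35 = 11*3 + 2
3 = 1*2 + 1
2 = 2*1 + 0  (stop)
So 683/108 = [6; 3, 11, 1, 2].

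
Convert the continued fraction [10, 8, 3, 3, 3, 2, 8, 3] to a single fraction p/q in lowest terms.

Fold from the inside: start with 3/1.
  8 + 1/3 = 25/3
  2 + 3/25 = 53/25
  3 + 25/53 = 184/53
  3 + 53/184 = 605/184
  3 + 184/605 = 1999/605
  8 + 605/1999 = 16597/1999
  10 + 1999/16597 = 167969/16597

167969/16597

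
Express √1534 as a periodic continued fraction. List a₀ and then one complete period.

[39; 6, 78]

a₀ = ⌊√1534⌋ = 39.
With m₀=0, d₀=1 and mₖ₊₁ = dₖaₖ − mₖ, dₖ₊₁ = (n − mₖ₊₁²)/dₖ, aₖ₊₁ = ⌊(a₀+mₖ₊₁)/dₖ₊₁⌋:
  k=1: m=39, d=13, a=6
  k=2: m=39, d=1, a=78
d=1 and a=2a₀=78 at k=2, so the next step gives (m, d) = (39, 13) again — its k=1 value — and the period has length 2.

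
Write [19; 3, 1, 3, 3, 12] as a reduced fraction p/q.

11617/603

Fold from the inside: start with 12/1.
  3 + 1/12 = 37/12
  3 + 12/37 = 123/37
  1 + 37/123 = 160/123
  3 + 123/160 = 603/160
  19 + 160/603 = 11617/603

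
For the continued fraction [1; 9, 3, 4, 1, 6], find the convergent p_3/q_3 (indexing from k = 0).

134/121

Using pₖ = aₖpₖ₋₁ + pₖ₋₂, qₖ = aₖqₖ₋₁ + qₖ₋₂ (with p₋₁=1, p₋₂=0, q₋₁=0, q₋₂=1):
  k=0: a=1, p=1, q=1
  k=1: a=9, p=10, q=9
  k=2: a=3, p=31, q=28
  k=3: a=4, p=134, q=121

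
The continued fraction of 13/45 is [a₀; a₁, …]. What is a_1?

3

13 = 0·45 + 13   →  a_0 = 0
45 = 3·13 + 6   →  a_1 = 3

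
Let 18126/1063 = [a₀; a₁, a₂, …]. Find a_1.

18126 = 17·1063 + 55   →  a_0 = 17
1063 = 19·55 + 18   →  a_1 = 19

19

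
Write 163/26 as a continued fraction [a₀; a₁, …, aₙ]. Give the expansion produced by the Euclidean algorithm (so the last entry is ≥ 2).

[6; 3, 1, 2, 2]

163 = 6×26 + 7
26 = 3×7 + 5
7 = 1×5 + 2
5 = 2×2 + 1
2 = 2×1 + 0  (stop)
So 163/26 = [6; 3, 1, 2, 2].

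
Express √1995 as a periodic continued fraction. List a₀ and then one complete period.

a₀ = ⌊√1995⌋ = 44.
With m₀=0, d₀=1 and mₖ₊₁ = dₖaₖ − mₖ, dₖ₊₁ = (n − mₖ₊₁²)/dₖ, aₖ₊₁ = ⌊(a₀+mₖ₊₁)/dₖ₊₁⌋:
  k=1: m=44, d=59, a=1
  k=2: m=15, d=30, a=1
  k=3: m=15, d=59, a=1
  k=4: m=44, d=1, a=88
d=1 and a=2a₀=88 at k=4, so the next step gives (m, d) = (44, 59) again — its k=1 value — and the period has length 4.

[44; 1, 1, 1, 88]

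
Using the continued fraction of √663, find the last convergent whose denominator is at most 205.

5227/203

√663 = [25; 1, 2, 1, 50, …] (period length 4).
Convergents:
  p_0/q_0 = 25/1
  p_1/q_1 = 26/1
  p_2/q_2 = 77/3
  p_3/q_3 = 103/4
  p_4/q_4 = 5227/203
  p_5/q_5 = 5330/207
q_4 = 203 ≤ 205 < 207 = q_5, so the answer is 5227/203.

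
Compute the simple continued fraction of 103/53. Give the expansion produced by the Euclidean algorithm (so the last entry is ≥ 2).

[1; 1, 16, 1, 2]

103 = 1·53 + 50
53 = 1·50 + 3
50 = 16·3 + 2
3 = 1·2 + 1
2 = 2·1 + 0  (stop)
So 103/53 = [1; 1, 16, 1, 2].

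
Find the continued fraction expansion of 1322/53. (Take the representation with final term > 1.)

[24; 1, 16, 1, 2]

1322 = 24·53 + 50
53 = 1·50 + 3
50 = 16·3 + 2
3 = 1·2 + 1
2 = 2·1 + 0  (stop)
So 1322/53 = [24; 1, 16, 1, 2].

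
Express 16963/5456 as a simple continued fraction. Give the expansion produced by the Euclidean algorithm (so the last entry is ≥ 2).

[3; 9, 5, 1, 8, 5, 2]

16963 = 3×5456 + 595
5456 = 9×595 + 101
595 = 5×101 + 90
101 = 1×90 + 11
90 = 8×11 + 2
11 = 5×2 + 1
2 = 2×1 + 0  (stop)
So 16963/5456 = [3; 9, 5, 1, 8, 5, 2].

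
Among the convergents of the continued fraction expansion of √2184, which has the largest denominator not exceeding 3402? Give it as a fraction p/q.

65707/1406

√2184 = [46; 1, 2, 1, 2, 1, 92, …] (period length 6).
Convergents:
  p_0/q_0 = 46/1
  p_1/q_1 = 47/1
  p_2/q_2 = 140/3
  p_3/q_3 = 187/4
  p_4/q_4 = 514/11
  p_5/q_5 = 701/15
  p_6/q_6 = 65006/1391
  p_7/q_7 = 65707/1406
  p_8/q_8 = 196420/4203
q_7 = 1406 ≤ 3402 < 4203 = q_8, so the answer is 65707/1406.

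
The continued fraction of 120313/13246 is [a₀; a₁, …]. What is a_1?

120313 = 9·13246 + 1099   →  a_0 = 9
13246 = 12·1099 + 58   →  a_1 = 12

12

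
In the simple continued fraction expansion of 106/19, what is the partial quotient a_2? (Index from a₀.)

106 = 5·19 + 11   →  a_0 = 5
19 = 1·11 + 8   →  a_1 = 1
11 = 1·8 + 3   →  a_2 = 1

1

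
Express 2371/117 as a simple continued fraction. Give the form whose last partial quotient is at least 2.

[20; 3, 1, 3, 2, 3]

2371 = 20×117 + 31
117 = 3×31 + 24
31 = 1×24 + 7
24 = 3×7 + 3
7 = 2×3 + 1
3 = 3×1 + 0  (stop)
So 2371/117 = [20; 3, 1, 3, 2, 3].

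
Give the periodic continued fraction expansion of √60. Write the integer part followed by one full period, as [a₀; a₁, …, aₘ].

a₀ = ⌊√60⌋ = 7.

[7; 1, 2, 1, 14]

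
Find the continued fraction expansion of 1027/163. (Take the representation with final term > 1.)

1027 = 6×163 + 49
163 = 3×49 + 16
49 = 3×16 + 1
16 = 16×1 + 0  (stop)
So 1027/163 = [6; 3, 3, 16].

[6; 3, 3, 16]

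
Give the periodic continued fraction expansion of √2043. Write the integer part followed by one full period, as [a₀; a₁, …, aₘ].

a₀ = ⌊√2043⌋ = 45.
With m₀=0, d₀=1 and mₖ₊₁ = dₖaₖ − mₖ, dₖ₊₁ = (n − mₖ₊₁²)/dₖ, aₖ₊₁ = ⌊(a₀+mₖ₊₁)/dₖ₊₁⌋:
  k=1: m=45, d=18, a=5
  k=2: m=45, d=1, a=90
d=1 and a=2a₀=90 at k=2, so the next step gives (m, d) = (45, 18) again — its k=1 value — and the period has length 2.

[45; 5, 90]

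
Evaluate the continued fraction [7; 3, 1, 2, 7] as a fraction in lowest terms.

589/81

Fold from the inside: start with 7/1.
  2 + 1/7 = 15/7
  1 + 7/15 = 22/15
  3 + 15/22 = 81/22
  7 + 22/81 = 589/81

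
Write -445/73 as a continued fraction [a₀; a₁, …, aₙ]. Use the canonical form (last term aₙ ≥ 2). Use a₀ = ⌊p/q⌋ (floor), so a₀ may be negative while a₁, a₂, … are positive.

-445 = -7×73 + 66
73 = 1×66 + 7
66 = 9×7 + 3
7 = 2×3 + 1
3 = 3×1 + 0  (stop)
So -445/73 = [-7; 1, 9, 2, 3].

[-7; 1, 9, 2, 3]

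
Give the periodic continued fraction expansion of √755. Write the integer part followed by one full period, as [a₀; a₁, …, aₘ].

[27; 2, 10, 2, 54]

a₀ = ⌊√755⌋ = 27.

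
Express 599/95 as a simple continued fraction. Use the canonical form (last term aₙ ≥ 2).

[6; 3, 3, 1, 1, 1, 2]

599 = 6·95 + 29
95 = 3·29 + 8
29 = 3·8 + 5
8 = 1·5 + 3
5 = 1·3 + 2
3 = 1·2 + 1
2 = 2·1 + 0  (stop)
So 599/95 = [6; 3, 3, 1, 1, 1, 2].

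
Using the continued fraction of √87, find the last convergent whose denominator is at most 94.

√87 = [9; 3, 18, …] (period length 2).
Convergents:
  p_0/q_0 = 9/1
  p_1/q_1 = 28/3
  p_2/q_2 = 513/55
  p_3/q_3 = 1567/168
q_2 = 55 ≤ 94 < 168 = q_3, so the answer is 513/55.

513/55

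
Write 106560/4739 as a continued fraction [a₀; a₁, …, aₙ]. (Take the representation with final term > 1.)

[22; 2, 17, 19, 3, 2]

106560 = 22×4739 + 2302
4739 = 2×2302 + 135
2302 = 17×135 + 7
135 = 19×7 + 2
7 = 3×2 + 1
2 = 2×1 + 0  (stop)
So 106560/4739 = [22; 2, 17, 19, 3, 2].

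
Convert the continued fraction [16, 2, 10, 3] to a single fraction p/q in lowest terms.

Fold from the inside: start with 3/1.
  10 + 1/3 = 31/3
  2 + 3/31 = 65/31
  16 + 31/65 = 1071/65

1071/65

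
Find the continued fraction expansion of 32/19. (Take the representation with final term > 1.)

[1; 1, 2, 6]

32 = 1*19 + 13
19 = 1*13 + 6
13 = 2*6 + 1
6 = 6*1 + 0  (stop)
So 32/19 = [1; 1, 2, 6].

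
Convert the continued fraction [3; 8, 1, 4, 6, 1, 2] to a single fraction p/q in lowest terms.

Using pₖ = aₖpₖ₋₁ + pₖ₋₂ and qₖ = aₖqₖ₋₁ + qₖ₋₂:
  k=0: a=3, p=3, q=1
  k=1: a=8, p=25, q=8
  k=2: a=1, p=28, q=9
  k=3: a=4, p=137, q=44
  k=4: a=6, p=850, q=273
  k=5: a=1, p=987, q=317
  k=6: a=2, p=2824, q=907

2824/907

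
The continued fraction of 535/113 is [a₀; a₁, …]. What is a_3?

535 = 4·113 + 83   →  a_0 = 4
113 = 1·83 + 30   →  a_1 = 1
83 = 2·30 + 23   →  a_2 = 2
30 = 1·23 + 7   →  a_3 = 1

1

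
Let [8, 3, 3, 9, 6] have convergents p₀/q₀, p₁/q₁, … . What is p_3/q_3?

Using pₖ = aₖpₖ₋₁ + pₖ₋₂, qₖ = aₖqₖ₋₁ + qₖ₋₂ (with p₋₁=1, p₋₂=0, q₋₁=0, q₋₂=1):
  k=0: a=8, p=8, q=1
  k=1: a=3, p=25, q=3
  k=2: a=3, p=83, q=10
  k=3: a=9, p=772, q=93

772/93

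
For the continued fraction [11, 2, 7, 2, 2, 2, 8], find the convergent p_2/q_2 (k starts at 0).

Using pₖ = aₖpₖ₋₁ + pₖ₋₂, qₖ = aₖqₖ₋₁ + qₖ₋₂ (with p₋₁=1, p₋₂=0, q₋₁=0, q₋₂=1):
  k=0: a=11, p=11, q=1
  k=1: a=2, p=23, q=2
  k=2: a=7, p=172, q=15

172/15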